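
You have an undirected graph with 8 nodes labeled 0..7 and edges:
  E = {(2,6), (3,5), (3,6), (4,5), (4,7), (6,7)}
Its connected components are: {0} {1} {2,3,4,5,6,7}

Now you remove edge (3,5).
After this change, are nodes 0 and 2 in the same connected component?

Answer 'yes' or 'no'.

Answer: no

Derivation:
Initial components: {0} {1} {2,3,4,5,6,7}
Removing edge (3,5): not a bridge — component count unchanged at 3.
New components: {0} {1} {2,3,4,5,6,7}
Are 0 and 2 in the same component? no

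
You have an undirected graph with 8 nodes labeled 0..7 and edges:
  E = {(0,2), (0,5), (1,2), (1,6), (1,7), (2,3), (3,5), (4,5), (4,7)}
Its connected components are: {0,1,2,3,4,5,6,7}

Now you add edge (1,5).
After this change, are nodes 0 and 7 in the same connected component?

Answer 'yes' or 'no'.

Answer: yes

Derivation:
Initial components: {0,1,2,3,4,5,6,7}
Adding edge (1,5): both already in same component {0,1,2,3,4,5,6,7}. No change.
New components: {0,1,2,3,4,5,6,7}
Are 0 and 7 in the same component? yes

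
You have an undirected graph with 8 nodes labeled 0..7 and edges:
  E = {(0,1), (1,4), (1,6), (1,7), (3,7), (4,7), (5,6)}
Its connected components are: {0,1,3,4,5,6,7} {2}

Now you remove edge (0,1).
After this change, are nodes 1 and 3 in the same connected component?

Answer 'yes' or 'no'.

Answer: yes

Derivation:
Initial components: {0,1,3,4,5,6,7} {2}
Removing edge (0,1): it was a bridge — component count 2 -> 3.
New components: {0} {1,3,4,5,6,7} {2}
Are 1 and 3 in the same component? yes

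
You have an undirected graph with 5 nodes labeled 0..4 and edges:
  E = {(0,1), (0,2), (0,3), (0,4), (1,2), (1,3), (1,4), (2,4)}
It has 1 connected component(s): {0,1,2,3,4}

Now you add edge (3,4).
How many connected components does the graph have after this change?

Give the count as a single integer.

Initial component count: 1
Add (3,4): endpoints already in same component. Count unchanged: 1.
New component count: 1

Answer: 1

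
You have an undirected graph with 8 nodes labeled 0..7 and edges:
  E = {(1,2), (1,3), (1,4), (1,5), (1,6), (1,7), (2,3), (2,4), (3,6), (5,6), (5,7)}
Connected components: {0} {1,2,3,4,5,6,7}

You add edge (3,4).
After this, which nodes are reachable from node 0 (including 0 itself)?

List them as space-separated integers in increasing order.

Answer: 0

Derivation:
Before: nodes reachable from 0: {0}
Adding (3,4): both endpoints already in same component. Reachability from 0 unchanged.
After: nodes reachable from 0: {0}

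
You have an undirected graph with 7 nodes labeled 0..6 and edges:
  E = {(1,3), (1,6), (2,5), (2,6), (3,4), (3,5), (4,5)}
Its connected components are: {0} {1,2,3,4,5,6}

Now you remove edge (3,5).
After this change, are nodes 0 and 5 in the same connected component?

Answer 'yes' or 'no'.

Answer: no

Derivation:
Initial components: {0} {1,2,3,4,5,6}
Removing edge (3,5): not a bridge — component count unchanged at 2.
New components: {0} {1,2,3,4,5,6}
Are 0 and 5 in the same component? no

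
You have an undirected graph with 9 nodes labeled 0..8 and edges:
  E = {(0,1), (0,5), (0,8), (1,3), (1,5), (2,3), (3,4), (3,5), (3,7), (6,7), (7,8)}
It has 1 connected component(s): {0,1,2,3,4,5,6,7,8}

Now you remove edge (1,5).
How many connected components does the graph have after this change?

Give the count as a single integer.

Initial component count: 1
Remove (1,5): not a bridge. Count unchanged: 1.
  After removal, components: {0,1,2,3,4,5,6,7,8}
New component count: 1

Answer: 1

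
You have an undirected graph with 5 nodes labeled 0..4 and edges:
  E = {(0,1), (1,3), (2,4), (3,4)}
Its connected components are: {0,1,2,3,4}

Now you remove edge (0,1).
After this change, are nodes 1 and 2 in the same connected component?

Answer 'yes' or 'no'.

Initial components: {0,1,2,3,4}
Removing edge (0,1): it was a bridge — component count 1 -> 2.
New components: {0} {1,2,3,4}
Are 1 and 2 in the same component? yes

Answer: yes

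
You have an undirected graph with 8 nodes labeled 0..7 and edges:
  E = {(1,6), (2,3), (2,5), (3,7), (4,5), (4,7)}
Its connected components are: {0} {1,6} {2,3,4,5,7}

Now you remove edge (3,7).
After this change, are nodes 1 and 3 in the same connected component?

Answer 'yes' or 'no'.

Answer: no

Derivation:
Initial components: {0} {1,6} {2,3,4,5,7}
Removing edge (3,7): not a bridge — component count unchanged at 3.
New components: {0} {1,6} {2,3,4,5,7}
Are 1 and 3 in the same component? no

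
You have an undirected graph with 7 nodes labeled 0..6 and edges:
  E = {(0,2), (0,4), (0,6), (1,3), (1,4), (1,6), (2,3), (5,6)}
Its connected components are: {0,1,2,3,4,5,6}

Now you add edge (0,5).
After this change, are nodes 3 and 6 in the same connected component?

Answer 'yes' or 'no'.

Answer: yes

Derivation:
Initial components: {0,1,2,3,4,5,6}
Adding edge (0,5): both already in same component {0,1,2,3,4,5,6}. No change.
New components: {0,1,2,3,4,5,6}
Are 3 and 6 in the same component? yes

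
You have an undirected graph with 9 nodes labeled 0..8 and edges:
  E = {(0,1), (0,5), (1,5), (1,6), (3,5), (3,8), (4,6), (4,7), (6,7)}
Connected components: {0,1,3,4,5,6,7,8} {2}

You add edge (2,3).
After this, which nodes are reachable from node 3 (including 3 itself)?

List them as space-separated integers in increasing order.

Before: nodes reachable from 3: {0,1,3,4,5,6,7,8}
Adding (2,3): merges 3's component with another. Reachability grows.
After: nodes reachable from 3: {0,1,2,3,4,5,6,7,8}

Answer: 0 1 2 3 4 5 6 7 8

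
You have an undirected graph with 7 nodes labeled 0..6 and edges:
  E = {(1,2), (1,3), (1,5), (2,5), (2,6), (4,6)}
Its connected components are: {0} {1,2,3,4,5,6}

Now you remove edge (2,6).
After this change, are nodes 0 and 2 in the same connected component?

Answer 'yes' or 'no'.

Initial components: {0} {1,2,3,4,5,6}
Removing edge (2,6): it was a bridge — component count 2 -> 3.
New components: {0} {1,2,3,5} {4,6}
Are 0 and 2 in the same component? no

Answer: no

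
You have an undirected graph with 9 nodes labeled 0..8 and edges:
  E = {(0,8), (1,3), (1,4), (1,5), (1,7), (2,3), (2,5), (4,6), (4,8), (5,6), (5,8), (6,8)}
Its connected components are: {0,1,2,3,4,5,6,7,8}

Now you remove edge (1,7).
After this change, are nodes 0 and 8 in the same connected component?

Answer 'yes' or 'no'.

Initial components: {0,1,2,3,4,5,6,7,8}
Removing edge (1,7): it was a bridge — component count 1 -> 2.
New components: {0,1,2,3,4,5,6,8} {7}
Are 0 and 8 in the same component? yes

Answer: yes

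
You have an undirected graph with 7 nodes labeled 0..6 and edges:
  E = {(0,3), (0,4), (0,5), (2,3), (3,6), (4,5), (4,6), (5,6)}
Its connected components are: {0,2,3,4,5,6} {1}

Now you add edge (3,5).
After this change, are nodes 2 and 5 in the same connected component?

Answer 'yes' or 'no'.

Answer: yes

Derivation:
Initial components: {0,2,3,4,5,6} {1}
Adding edge (3,5): both already in same component {0,2,3,4,5,6}. No change.
New components: {0,2,3,4,5,6} {1}
Are 2 and 5 in the same component? yes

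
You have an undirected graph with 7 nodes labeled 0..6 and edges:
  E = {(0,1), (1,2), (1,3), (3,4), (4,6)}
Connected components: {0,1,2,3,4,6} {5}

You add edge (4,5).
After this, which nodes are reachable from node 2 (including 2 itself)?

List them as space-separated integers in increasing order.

Before: nodes reachable from 2: {0,1,2,3,4,6}
Adding (4,5): merges 2's component with another. Reachability grows.
After: nodes reachable from 2: {0,1,2,3,4,5,6}

Answer: 0 1 2 3 4 5 6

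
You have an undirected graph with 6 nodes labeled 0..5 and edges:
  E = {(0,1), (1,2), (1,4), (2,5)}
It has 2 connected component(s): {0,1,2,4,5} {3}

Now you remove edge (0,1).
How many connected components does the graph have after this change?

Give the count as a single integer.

Initial component count: 2
Remove (0,1): it was a bridge. Count increases: 2 -> 3.
  After removal, components: {0} {1,2,4,5} {3}
New component count: 3

Answer: 3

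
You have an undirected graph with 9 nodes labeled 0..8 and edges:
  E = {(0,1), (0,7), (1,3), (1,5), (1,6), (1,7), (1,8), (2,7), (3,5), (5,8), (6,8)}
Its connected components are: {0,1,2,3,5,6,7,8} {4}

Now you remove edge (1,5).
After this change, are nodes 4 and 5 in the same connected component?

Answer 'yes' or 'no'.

Initial components: {0,1,2,3,5,6,7,8} {4}
Removing edge (1,5): not a bridge — component count unchanged at 2.
New components: {0,1,2,3,5,6,7,8} {4}
Are 4 and 5 in the same component? no

Answer: no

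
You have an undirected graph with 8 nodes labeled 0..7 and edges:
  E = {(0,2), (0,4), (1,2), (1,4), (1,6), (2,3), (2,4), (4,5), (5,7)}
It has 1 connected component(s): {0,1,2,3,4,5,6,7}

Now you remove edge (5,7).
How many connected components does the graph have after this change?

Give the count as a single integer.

Answer: 2

Derivation:
Initial component count: 1
Remove (5,7): it was a bridge. Count increases: 1 -> 2.
  After removal, components: {0,1,2,3,4,5,6} {7}
New component count: 2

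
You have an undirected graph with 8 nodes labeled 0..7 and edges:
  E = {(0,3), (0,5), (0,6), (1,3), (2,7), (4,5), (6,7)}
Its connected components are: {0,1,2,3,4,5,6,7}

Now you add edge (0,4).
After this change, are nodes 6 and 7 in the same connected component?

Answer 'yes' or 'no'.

Answer: yes

Derivation:
Initial components: {0,1,2,3,4,5,6,7}
Adding edge (0,4): both already in same component {0,1,2,3,4,5,6,7}. No change.
New components: {0,1,2,3,4,5,6,7}
Are 6 and 7 in the same component? yes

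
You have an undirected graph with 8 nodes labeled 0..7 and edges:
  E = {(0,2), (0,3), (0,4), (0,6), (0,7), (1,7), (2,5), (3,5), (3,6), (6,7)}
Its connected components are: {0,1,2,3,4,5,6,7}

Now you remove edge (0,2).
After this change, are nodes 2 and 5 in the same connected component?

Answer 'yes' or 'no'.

Initial components: {0,1,2,3,4,5,6,7}
Removing edge (0,2): not a bridge — component count unchanged at 1.
New components: {0,1,2,3,4,5,6,7}
Are 2 and 5 in the same component? yes

Answer: yes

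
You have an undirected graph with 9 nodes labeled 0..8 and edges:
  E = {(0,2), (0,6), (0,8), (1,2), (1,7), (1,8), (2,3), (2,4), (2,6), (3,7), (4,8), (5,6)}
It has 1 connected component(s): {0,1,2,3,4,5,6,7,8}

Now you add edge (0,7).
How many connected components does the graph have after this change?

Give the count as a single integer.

Initial component count: 1
Add (0,7): endpoints already in same component. Count unchanged: 1.
New component count: 1

Answer: 1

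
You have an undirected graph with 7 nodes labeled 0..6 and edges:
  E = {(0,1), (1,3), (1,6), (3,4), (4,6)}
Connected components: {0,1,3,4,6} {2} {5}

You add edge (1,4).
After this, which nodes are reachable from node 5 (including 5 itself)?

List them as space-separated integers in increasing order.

Before: nodes reachable from 5: {5}
Adding (1,4): both endpoints already in same component. Reachability from 5 unchanged.
After: nodes reachable from 5: {5}

Answer: 5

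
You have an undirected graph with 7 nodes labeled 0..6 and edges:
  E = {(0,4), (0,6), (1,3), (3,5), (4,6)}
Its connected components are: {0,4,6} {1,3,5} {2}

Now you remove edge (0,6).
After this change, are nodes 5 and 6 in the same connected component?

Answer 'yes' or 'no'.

Initial components: {0,4,6} {1,3,5} {2}
Removing edge (0,6): not a bridge — component count unchanged at 3.
New components: {0,4,6} {1,3,5} {2}
Are 5 and 6 in the same component? no

Answer: no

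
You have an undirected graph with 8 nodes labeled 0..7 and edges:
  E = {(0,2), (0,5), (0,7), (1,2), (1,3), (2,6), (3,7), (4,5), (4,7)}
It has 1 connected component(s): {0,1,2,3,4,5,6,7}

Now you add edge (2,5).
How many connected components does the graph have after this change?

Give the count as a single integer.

Initial component count: 1
Add (2,5): endpoints already in same component. Count unchanged: 1.
New component count: 1

Answer: 1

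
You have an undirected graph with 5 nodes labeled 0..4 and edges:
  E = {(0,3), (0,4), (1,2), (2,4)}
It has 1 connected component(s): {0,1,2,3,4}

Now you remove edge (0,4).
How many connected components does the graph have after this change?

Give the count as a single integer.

Initial component count: 1
Remove (0,4): it was a bridge. Count increases: 1 -> 2.
  After removal, components: {0,3} {1,2,4}
New component count: 2

Answer: 2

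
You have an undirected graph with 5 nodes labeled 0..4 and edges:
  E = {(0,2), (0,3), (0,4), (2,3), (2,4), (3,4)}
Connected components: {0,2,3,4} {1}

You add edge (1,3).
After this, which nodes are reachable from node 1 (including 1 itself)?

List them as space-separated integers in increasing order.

Before: nodes reachable from 1: {1}
Adding (1,3): merges 1's component with another. Reachability grows.
After: nodes reachable from 1: {0,1,2,3,4}

Answer: 0 1 2 3 4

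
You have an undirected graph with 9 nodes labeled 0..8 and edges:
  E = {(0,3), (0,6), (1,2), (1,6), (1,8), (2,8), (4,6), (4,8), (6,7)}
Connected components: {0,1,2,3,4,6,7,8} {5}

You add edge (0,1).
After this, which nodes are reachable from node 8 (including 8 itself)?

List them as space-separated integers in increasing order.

Before: nodes reachable from 8: {0,1,2,3,4,6,7,8}
Adding (0,1): both endpoints already in same component. Reachability from 8 unchanged.
After: nodes reachable from 8: {0,1,2,3,4,6,7,8}

Answer: 0 1 2 3 4 6 7 8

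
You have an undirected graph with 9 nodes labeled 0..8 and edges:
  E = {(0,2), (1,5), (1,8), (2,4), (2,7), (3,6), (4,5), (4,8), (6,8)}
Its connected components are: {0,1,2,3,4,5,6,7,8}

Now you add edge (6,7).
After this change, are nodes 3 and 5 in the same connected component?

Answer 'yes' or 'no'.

Answer: yes

Derivation:
Initial components: {0,1,2,3,4,5,6,7,8}
Adding edge (6,7): both already in same component {0,1,2,3,4,5,6,7,8}. No change.
New components: {0,1,2,3,4,5,6,7,8}
Are 3 and 5 in the same component? yes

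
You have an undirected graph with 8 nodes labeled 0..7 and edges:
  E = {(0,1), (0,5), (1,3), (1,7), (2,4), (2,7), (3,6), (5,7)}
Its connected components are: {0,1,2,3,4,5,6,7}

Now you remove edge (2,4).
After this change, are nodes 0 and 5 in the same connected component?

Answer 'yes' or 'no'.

Answer: yes

Derivation:
Initial components: {0,1,2,3,4,5,6,7}
Removing edge (2,4): it was a bridge — component count 1 -> 2.
New components: {0,1,2,3,5,6,7} {4}
Are 0 and 5 in the same component? yes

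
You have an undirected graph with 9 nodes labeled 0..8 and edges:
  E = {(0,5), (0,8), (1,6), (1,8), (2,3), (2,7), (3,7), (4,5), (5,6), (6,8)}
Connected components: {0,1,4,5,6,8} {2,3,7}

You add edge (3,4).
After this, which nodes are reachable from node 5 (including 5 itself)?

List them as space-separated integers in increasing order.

Before: nodes reachable from 5: {0,1,4,5,6,8}
Adding (3,4): merges 5's component with another. Reachability grows.
After: nodes reachable from 5: {0,1,2,3,4,5,6,7,8}

Answer: 0 1 2 3 4 5 6 7 8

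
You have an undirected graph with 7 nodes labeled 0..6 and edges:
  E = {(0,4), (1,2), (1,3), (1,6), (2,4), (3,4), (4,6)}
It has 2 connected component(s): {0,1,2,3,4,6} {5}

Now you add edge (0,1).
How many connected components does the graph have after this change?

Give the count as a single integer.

Initial component count: 2
Add (0,1): endpoints already in same component. Count unchanged: 2.
New component count: 2

Answer: 2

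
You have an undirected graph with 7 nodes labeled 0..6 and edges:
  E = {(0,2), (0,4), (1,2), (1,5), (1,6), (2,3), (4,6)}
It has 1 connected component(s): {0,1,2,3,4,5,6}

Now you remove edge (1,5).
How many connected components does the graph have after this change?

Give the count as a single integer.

Answer: 2

Derivation:
Initial component count: 1
Remove (1,5): it was a bridge. Count increases: 1 -> 2.
  After removal, components: {0,1,2,3,4,6} {5}
New component count: 2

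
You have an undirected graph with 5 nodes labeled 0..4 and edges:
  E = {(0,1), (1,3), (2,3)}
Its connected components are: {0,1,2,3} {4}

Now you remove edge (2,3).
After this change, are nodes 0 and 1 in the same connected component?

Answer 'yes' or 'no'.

Initial components: {0,1,2,3} {4}
Removing edge (2,3): it was a bridge — component count 2 -> 3.
New components: {0,1,3} {2} {4}
Are 0 and 1 in the same component? yes

Answer: yes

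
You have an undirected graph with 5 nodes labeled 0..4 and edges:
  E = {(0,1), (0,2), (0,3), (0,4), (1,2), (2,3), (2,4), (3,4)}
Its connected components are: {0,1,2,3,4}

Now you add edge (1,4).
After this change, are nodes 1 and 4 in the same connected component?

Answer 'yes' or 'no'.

Answer: yes

Derivation:
Initial components: {0,1,2,3,4}
Adding edge (1,4): both already in same component {0,1,2,3,4}. No change.
New components: {0,1,2,3,4}
Are 1 and 4 in the same component? yes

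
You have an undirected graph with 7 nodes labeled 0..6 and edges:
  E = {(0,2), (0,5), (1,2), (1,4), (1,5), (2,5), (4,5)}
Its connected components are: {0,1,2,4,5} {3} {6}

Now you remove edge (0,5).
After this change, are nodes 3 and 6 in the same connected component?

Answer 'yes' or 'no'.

Answer: no

Derivation:
Initial components: {0,1,2,4,5} {3} {6}
Removing edge (0,5): not a bridge — component count unchanged at 3.
New components: {0,1,2,4,5} {3} {6}
Are 3 and 6 in the same component? no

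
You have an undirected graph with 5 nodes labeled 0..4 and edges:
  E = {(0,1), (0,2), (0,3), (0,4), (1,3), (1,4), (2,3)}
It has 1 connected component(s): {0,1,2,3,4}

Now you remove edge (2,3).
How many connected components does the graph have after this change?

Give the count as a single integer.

Initial component count: 1
Remove (2,3): not a bridge. Count unchanged: 1.
  After removal, components: {0,1,2,3,4}
New component count: 1

Answer: 1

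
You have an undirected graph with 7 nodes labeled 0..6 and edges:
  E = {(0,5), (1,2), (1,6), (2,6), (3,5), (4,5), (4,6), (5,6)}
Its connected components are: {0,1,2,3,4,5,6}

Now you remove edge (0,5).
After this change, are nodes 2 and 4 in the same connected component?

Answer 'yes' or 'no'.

Initial components: {0,1,2,3,4,5,6}
Removing edge (0,5): it was a bridge — component count 1 -> 2.
New components: {0} {1,2,3,4,5,6}
Are 2 and 4 in the same component? yes

Answer: yes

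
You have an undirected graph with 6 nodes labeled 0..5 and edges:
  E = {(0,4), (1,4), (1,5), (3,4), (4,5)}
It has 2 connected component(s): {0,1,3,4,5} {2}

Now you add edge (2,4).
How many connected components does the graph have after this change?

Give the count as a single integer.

Answer: 1

Derivation:
Initial component count: 2
Add (2,4): merges two components. Count decreases: 2 -> 1.
New component count: 1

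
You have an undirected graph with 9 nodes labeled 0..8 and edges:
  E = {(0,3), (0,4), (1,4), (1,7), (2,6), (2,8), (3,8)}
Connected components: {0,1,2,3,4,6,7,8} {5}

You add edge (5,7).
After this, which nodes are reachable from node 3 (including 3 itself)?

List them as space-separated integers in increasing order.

Before: nodes reachable from 3: {0,1,2,3,4,6,7,8}
Adding (5,7): merges 3's component with another. Reachability grows.
After: nodes reachable from 3: {0,1,2,3,4,5,6,7,8}

Answer: 0 1 2 3 4 5 6 7 8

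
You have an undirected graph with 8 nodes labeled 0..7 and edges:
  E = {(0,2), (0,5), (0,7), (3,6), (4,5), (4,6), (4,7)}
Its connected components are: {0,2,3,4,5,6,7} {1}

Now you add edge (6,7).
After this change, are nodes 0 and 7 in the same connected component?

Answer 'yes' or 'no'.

Answer: yes

Derivation:
Initial components: {0,2,3,4,5,6,7} {1}
Adding edge (6,7): both already in same component {0,2,3,4,5,6,7}. No change.
New components: {0,2,3,4,5,6,7} {1}
Are 0 and 7 in the same component? yes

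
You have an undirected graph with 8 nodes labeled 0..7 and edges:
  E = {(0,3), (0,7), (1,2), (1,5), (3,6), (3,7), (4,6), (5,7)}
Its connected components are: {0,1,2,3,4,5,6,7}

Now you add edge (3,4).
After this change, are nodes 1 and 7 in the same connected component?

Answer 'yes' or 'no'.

Initial components: {0,1,2,3,4,5,6,7}
Adding edge (3,4): both already in same component {0,1,2,3,4,5,6,7}. No change.
New components: {0,1,2,3,4,5,6,7}
Are 1 and 7 in the same component? yes

Answer: yes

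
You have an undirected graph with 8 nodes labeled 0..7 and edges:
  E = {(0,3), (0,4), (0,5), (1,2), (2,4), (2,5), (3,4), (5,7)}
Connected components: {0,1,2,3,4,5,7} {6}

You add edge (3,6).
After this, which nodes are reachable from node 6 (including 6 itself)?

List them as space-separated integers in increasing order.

Before: nodes reachable from 6: {6}
Adding (3,6): merges 6's component with another. Reachability grows.
After: nodes reachable from 6: {0,1,2,3,4,5,6,7}

Answer: 0 1 2 3 4 5 6 7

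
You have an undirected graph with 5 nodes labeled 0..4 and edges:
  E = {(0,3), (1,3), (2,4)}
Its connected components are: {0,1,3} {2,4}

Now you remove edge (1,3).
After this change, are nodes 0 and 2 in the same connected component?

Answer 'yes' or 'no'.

Answer: no

Derivation:
Initial components: {0,1,3} {2,4}
Removing edge (1,3): it was a bridge — component count 2 -> 3.
New components: {0,3} {1} {2,4}
Are 0 and 2 in the same component? no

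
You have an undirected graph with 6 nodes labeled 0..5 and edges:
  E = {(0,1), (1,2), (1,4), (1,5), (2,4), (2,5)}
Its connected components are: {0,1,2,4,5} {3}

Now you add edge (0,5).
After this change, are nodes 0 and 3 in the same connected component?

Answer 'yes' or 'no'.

Answer: no

Derivation:
Initial components: {0,1,2,4,5} {3}
Adding edge (0,5): both already in same component {0,1,2,4,5}. No change.
New components: {0,1,2,4,5} {3}
Are 0 and 3 in the same component? no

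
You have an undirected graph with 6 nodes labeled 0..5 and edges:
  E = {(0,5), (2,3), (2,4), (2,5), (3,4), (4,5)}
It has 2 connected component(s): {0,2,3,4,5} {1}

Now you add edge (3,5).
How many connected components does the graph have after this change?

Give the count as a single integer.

Answer: 2

Derivation:
Initial component count: 2
Add (3,5): endpoints already in same component. Count unchanged: 2.
New component count: 2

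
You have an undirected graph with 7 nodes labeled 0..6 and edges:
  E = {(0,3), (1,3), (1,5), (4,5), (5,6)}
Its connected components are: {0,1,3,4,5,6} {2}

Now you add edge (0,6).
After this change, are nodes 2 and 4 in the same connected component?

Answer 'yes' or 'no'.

Initial components: {0,1,3,4,5,6} {2}
Adding edge (0,6): both already in same component {0,1,3,4,5,6}. No change.
New components: {0,1,3,4,5,6} {2}
Are 2 and 4 in the same component? no

Answer: no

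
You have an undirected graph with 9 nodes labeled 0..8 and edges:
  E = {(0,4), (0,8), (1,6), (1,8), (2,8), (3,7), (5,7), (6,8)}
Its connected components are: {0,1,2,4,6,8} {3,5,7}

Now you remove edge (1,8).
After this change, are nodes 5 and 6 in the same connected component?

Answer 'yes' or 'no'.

Initial components: {0,1,2,4,6,8} {3,5,7}
Removing edge (1,8): not a bridge — component count unchanged at 2.
New components: {0,1,2,4,6,8} {3,5,7}
Are 5 and 6 in the same component? no

Answer: no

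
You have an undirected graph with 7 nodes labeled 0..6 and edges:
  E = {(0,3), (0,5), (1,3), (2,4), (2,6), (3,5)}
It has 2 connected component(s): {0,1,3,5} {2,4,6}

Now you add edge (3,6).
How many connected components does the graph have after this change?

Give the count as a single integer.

Answer: 1

Derivation:
Initial component count: 2
Add (3,6): merges two components. Count decreases: 2 -> 1.
New component count: 1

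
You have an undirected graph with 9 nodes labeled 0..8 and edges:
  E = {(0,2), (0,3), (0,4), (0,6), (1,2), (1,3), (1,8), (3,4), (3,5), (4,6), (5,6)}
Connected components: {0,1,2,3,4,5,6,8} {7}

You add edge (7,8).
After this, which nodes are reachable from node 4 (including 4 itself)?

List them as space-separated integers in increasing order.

Before: nodes reachable from 4: {0,1,2,3,4,5,6,8}
Adding (7,8): merges 4's component with another. Reachability grows.
After: nodes reachable from 4: {0,1,2,3,4,5,6,7,8}

Answer: 0 1 2 3 4 5 6 7 8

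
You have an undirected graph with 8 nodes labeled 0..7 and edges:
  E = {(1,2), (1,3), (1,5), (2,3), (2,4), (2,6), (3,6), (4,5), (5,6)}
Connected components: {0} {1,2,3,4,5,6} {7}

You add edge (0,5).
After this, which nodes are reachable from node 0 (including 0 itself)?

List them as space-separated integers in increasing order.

Before: nodes reachable from 0: {0}
Adding (0,5): merges 0's component with another. Reachability grows.
After: nodes reachable from 0: {0,1,2,3,4,5,6}

Answer: 0 1 2 3 4 5 6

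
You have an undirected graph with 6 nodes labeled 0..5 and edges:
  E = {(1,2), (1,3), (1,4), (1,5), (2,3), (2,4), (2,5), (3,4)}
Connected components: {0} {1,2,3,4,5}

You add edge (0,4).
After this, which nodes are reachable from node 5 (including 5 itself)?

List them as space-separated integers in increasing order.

Before: nodes reachable from 5: {1,2,3,4,5}
Adding (0,4): merges 5's component with another. Reachability grows.
After: nodes reachable from 5: {0,1,2,3,4,5}

Answer: 0 1 2 3 4 5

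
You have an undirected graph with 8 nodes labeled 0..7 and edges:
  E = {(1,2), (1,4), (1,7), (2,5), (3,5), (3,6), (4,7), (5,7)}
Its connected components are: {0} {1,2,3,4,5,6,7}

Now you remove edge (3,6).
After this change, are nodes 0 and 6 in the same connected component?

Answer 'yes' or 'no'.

Initial components: {0} {1,2,3,4,5,6,7}
Removing edge (3,6): it was a bridge — component count 2 -> 3.
New components: {0} {1,2,3,4,5,7} {6}
Are 0 and 6 in the same component? no

Answer: no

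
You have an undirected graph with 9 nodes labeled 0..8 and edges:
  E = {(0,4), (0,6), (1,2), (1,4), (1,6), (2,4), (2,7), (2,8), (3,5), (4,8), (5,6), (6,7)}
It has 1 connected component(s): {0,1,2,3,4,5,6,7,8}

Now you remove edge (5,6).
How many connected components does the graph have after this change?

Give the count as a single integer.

Initial component count: 1
Remove (5,6): it was a bridge. Count increases: 1 -> 2.
  After removal, components: {0,1,2,4,6,7,8} {3,5}
New component count: 2

Answer: 2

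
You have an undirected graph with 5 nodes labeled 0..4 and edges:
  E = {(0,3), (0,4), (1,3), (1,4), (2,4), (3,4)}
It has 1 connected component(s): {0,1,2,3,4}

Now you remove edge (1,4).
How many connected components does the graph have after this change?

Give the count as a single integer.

Answer: 1

Derivation:
Initial component count: 1
Remove (1,4): not a bridge. Count unchanged: 1.
  After removal, components: {0,1,2,3,4}
New component count: 1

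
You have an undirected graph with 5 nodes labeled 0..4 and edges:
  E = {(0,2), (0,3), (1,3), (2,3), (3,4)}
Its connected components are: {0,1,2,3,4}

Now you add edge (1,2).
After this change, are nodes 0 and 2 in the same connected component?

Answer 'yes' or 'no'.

Initial components: {0,1,2,3,4}
Adding edge (1,2): both already in same component {0,1,2,3,4}. No change.
New components: {0,1,2,3,4}
Are 0 and 2 in the same component? yes

Answer: yes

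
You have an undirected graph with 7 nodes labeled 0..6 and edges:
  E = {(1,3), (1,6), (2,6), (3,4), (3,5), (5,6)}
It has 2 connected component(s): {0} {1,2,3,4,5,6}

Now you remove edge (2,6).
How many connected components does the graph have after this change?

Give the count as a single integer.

Initial component count: 2
Remove (2,6): it was a bridge. Count increases: 2 -> 3.
  After removal, components: {0} {1,3,4,5,6} {2}
New component count: 3

Answer: 3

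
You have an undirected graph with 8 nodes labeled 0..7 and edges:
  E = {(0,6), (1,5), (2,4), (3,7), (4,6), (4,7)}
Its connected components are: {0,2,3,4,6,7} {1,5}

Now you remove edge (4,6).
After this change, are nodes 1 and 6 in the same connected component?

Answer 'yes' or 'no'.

Answer: no

Derivation:
Initial components: {0,2,3,4,6,7} {1,5}
Removing edge (4,6): it was a bridge — component count 2 -> 3.
New components: {0,6} {1,5} {2,3,4,7}
Are 1 and 6 in the same component? no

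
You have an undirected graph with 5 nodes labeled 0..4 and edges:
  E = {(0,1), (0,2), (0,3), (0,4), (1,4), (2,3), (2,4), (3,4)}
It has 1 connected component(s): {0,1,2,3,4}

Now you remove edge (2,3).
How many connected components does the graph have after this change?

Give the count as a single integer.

Answer: 1

Derivation:
Initial component count: 1
Remove (2,3): not a bridge. Count unchanged: 1.
  After removal, components: {0,1,2,3,4}
New component count: 1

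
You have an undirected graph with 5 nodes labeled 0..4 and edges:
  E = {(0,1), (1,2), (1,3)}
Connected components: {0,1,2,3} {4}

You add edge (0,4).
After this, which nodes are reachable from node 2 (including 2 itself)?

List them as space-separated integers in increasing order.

Answer: 0 1 2 3 4

Derivation:
Before: nodes reachable from 2: {0,1,2,3}
Adding (0,4): merges 2's component with another. Reachability grows.
After: nodes reachable from 2: {0,1,2,3,4}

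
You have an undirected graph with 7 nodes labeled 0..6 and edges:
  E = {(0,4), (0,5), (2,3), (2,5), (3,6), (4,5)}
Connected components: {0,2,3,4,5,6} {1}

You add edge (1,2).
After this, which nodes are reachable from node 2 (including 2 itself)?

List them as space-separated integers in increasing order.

Answer: 0 1 2 3 4 5 6

Derivation:
Before: nodes reachable from 2: {0,2,3,4,5,6}
Adding (1,2): merges 2's component with another. Reachability grows.
After: nodes reachable from 2: {0,1,2,3,4,5,6}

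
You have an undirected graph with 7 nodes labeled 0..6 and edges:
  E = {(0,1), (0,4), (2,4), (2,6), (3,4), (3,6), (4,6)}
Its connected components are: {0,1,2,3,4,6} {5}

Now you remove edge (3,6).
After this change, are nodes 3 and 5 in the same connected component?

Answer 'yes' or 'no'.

Answer: no

Derivation:
Initial components: {0,1,2,3,4,6} {5}
Removing edge (3,6): not a bridge — component count unchanged at 2.
New components: {0,1,2,3,4,6} {5}
Are 3 and 5 in the same component? no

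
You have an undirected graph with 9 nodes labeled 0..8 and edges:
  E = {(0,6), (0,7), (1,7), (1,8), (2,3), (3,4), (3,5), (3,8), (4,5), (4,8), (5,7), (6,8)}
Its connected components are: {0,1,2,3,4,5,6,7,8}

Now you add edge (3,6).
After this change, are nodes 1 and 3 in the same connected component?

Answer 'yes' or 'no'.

Answer: yes

Derivation:
Initial components: {0,1,2,3,4,5,6,7,8}
Adding edge (3,6): both already in same component {0,1,2,3,4,5,6,7,8}. No change.
New components: {0,1,2,3,4,5,6,7,8}
Are 1 and 3 in the same component? yes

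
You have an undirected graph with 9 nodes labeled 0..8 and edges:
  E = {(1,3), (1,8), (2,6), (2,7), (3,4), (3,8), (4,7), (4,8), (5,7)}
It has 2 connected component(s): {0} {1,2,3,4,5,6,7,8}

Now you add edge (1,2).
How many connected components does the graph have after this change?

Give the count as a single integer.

Answer: 2

Derivation:
Initial component count: 2
Add (1,2): endpoints already in same component. Count unchanged: 2.
New component count: 2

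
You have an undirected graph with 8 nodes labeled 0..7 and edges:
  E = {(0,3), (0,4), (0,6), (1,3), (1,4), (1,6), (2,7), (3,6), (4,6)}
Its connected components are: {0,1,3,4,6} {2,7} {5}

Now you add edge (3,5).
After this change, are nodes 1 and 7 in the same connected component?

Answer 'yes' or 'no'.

Answer: no

Derivation:
Initial components: {0,1,3,4,6} {2,7} {5}
Adding edge (3,5): merges {0,1,3,4,6} and {5}.
New components: {0,1,3,4,5,6} {2,7}
Are 1 and 7 in the same component? no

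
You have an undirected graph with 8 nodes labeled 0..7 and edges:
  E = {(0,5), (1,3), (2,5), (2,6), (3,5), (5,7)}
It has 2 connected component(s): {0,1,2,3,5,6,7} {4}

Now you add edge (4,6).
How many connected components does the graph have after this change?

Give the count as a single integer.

Answer: 1

Derivation:
Initial component count: 2
Add (4,6): merges two components. Count decreases: 2 -> 1.
New component count: 1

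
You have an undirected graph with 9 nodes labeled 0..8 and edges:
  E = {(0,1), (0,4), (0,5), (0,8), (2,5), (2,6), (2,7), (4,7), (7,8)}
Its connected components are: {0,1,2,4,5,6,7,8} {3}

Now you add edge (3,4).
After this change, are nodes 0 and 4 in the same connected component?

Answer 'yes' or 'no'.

Initial components: {0,1,2,4,5,6,7,8} {3}
Adding edge (3,4): merges {3} and {0,1,2,4,5,6,7,8}.
New components: {0,1,2,3,4,5,6,7,8}
Are 0 and 4 in the same component? yes

Answer: yes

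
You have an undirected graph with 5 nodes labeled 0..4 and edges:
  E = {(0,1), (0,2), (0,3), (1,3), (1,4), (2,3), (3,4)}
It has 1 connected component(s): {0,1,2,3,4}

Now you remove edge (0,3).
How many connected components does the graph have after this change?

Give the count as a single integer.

Answer: 1

Derivation:
Initial component count: 1
Remove (0,3): not a bridge. Count unchanged: 1.
  After removal, components: {0,1,2,3,4}
New component count: 1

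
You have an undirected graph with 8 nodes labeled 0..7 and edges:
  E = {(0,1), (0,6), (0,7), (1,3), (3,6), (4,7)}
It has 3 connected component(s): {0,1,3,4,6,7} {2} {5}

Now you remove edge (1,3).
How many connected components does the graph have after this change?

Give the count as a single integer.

Initial component count: 3
Remove (1,3): not a bridge. Count unchanged: 3.
  After removal, components: {0,1,3,4,6,7} {2} {5}
New component count: 3

Answer: 3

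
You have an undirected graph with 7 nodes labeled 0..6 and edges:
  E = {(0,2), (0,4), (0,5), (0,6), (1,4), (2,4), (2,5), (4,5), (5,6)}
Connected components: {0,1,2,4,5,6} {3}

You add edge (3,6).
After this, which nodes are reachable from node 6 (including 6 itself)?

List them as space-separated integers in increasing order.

Before: nodes reachable from 6: {0,1,2,4,5,6}
Adding (3,6): merges 6's component with another. Reachability grows.
After: nodes reachable from 6: {0,1,2,3,4,5,6}

Answer: 0 1 2 3 4 5 6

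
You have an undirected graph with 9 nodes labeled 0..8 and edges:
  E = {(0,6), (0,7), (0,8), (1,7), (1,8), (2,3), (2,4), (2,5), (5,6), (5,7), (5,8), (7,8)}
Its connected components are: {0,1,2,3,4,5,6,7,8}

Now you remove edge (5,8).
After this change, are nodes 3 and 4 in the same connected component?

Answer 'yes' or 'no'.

Answer: yes

Derivation:
Initial components: {0,1,2,3,4,5,6,7,8}
Removing edge (5,8): not a bridge — component count unchanged at 1.
New components: {0,1,2,3,4,5,6,7,8}
Are 3 and 4 in the same component? yes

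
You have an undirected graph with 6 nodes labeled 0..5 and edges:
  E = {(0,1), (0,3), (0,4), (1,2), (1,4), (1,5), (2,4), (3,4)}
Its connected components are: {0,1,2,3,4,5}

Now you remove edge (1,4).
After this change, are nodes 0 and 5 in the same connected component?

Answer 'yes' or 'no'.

Initial components: {0,1,2,3,4,5}
Removing edge (1,4): not a bridge — component count unchanged at 1.
New components: {0,1,2,3,4,5}
Are 0 and 5 in the same component? yes

Answer: yes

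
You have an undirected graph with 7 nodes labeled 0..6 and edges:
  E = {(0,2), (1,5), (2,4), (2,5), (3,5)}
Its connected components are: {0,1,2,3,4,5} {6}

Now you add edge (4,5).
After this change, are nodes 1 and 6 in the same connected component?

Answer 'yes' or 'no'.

Initial components: {0,1,2,3,4,5} {6}
Adding edge (4,5): both already in same component {0,1,2,3,4,5}. No change.
New components: {0,1,2,3,4,5} {6}
Are 1 and 6 in the same component? no

Answer: no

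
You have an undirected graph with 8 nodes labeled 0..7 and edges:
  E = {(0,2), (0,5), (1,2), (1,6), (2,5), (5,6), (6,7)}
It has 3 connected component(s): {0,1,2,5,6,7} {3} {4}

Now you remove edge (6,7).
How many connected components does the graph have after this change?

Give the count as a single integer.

Answer: 4

Derivation:
Initial component count: 3
Remove (6,7): it was a bridge. Count increases: 3 -> 4.
  After removal, components: {0,1,2,5,6} {3} {4} {7}
New component count: 4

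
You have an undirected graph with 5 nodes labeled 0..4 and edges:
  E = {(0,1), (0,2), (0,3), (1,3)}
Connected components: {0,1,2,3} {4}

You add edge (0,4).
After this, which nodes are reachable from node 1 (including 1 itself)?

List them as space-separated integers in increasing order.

Before: nodes reachable from 1: {0,1,2,3}
Adding (0,4): merges 1's component with another. Reachability grows.
After: nodes reachable from 1: {0,1,2,3,4}

Answer: 0 1 2 3 4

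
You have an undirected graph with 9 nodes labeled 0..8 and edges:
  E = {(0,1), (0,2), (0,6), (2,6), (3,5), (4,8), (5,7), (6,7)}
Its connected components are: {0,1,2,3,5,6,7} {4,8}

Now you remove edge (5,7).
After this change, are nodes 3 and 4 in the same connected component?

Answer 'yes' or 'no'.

Initial components: {0,1,2,3,5,6,7} {4,8}
Removing edge (5,7): it was a bridge — component count 2 -> 3.
New components: {0,1,2,6,7} {3,5} {4,8}
Are 3 and 4 in the same component? no

Answer: no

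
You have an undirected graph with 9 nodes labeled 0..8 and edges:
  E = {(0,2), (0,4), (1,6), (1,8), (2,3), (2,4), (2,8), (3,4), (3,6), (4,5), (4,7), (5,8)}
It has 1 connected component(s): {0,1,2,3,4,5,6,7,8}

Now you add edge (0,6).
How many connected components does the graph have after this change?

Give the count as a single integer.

Answer: 1

Derivation:
Initial component count: 1
Add (0,6): endpoints already in same component. Count unchanged: 1.
New component count: 1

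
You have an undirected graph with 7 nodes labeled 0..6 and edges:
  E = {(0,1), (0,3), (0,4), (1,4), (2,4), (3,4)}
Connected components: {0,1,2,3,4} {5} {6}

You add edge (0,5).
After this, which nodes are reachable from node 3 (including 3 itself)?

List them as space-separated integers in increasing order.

Answer: 0 1 2 3 4 5

Derivation:
Before: nodes reachable from 3: {0,1,2,3,4}
Adding (0,5): merges 3's component with another. Reachability grows.
After: nodes reachable from 3: {0,1,2,3,4,5}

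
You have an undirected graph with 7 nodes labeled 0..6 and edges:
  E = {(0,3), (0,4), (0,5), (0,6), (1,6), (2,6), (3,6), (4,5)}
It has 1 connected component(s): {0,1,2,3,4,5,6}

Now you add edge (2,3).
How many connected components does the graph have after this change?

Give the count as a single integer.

Initial component count: 1
Add (2,3): endpoints already in same component. Count unchanged: 1.
New component count: 1

Answer: 1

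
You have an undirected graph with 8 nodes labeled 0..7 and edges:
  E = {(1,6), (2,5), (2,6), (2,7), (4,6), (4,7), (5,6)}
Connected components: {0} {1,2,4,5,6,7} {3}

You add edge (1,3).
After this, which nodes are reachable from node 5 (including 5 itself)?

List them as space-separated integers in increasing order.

Before: nodes reachable from 5: {1,2,4,5,6,7}
Adding (1,3): merges 5's component with another. Reachability grows.
After: nodes reachable from 5: {1,2,3,4,5,6,7}

Answer: 1 2 3 4 5 6 7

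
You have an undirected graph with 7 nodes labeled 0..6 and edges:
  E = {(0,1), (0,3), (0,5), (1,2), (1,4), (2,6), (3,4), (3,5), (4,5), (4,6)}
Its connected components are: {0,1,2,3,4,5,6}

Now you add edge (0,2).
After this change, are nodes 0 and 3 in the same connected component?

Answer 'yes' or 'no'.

Initial components: {0,1,2,3,4,5,6}
Adding edge (0,2): both already in same component {0,1,2,3,4,5,6}. No change.
New components: {0,1,2,3,4,5,6}
Are 0 and 3 in the same component? yes

Answer: yes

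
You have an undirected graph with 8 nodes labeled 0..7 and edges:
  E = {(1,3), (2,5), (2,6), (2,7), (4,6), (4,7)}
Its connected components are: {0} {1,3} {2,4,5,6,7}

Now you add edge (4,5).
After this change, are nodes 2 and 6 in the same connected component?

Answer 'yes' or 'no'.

Answer: yes

Derivation:
Initial components: {0} {1,3} {2,4,5,6,7}
Adding edge (4,5): both already in same component {2,4,5,6,7}. No change.
New components: {0} {1,3} {2,4,5,6,7}
Are 2 and 6 in the same component? yes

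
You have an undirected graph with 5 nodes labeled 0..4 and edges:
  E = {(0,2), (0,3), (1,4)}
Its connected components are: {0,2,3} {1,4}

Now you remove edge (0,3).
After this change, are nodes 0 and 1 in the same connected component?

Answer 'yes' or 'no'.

Answer: no

Derivation:
Initial components: {0,2,3} {1,4}
Removing edge (0,3): it was a bridge — component count 2 -> 3.
New components: {0,2} {1,4} {3}
Are 0 and 1 in the same component? no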